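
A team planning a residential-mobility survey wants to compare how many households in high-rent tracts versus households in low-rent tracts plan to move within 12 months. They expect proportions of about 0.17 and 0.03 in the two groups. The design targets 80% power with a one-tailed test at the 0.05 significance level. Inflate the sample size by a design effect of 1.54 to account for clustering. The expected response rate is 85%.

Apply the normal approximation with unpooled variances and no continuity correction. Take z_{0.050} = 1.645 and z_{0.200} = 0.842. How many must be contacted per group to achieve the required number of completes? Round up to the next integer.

n = 98 per group

n = (z_α + z_β)² · [p₁(1−p₁) + p₂(1−p₂)] / (p₁ − p₂)²
  = (1.645 + 0.842)² · (0.17·0.83 + 0.03·0.97) / (0.14)²
  = (2.487)² · (0.1411 + 0.0291) / 0.0196
  = 6.1852 · 0.1702 / 0.0196
  = 53.71
Design effect: 1.54 × 53.71 = 82.71.
Adjust for 85% response: 82.71 / 0.85 = 97.31.
Round up → n = 98 per group.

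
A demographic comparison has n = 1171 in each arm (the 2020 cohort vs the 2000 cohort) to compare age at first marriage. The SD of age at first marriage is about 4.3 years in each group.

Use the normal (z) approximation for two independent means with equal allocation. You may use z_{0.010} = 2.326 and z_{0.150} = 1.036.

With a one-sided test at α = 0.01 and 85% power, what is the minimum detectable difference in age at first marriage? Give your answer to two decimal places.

Minimum detectable difference ≈ 0.60 years

δ = (z_α + z_β) · √((σ₁²+σ₂²)/n)
  = (2.326 + 1.036) · √(36.98/1171)
  = 3.362 · √0.03158
  = 3.362 · 0.1777
  = 0.5975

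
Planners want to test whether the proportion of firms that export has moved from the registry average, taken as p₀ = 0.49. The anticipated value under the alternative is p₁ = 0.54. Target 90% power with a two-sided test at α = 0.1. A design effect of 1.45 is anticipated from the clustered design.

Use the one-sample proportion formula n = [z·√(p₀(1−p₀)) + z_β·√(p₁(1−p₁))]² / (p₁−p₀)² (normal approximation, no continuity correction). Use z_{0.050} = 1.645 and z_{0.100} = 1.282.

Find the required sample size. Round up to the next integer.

n = [z_{α/2}·√(p₀q₀) + z_β·√(p₁q₁)]² / (p₁ − p₀)²
  = [1.645·√(0.49·0.51) + 1.282·√(0.54·0.46)]² / (0.05)²
  = [1.645·0.4999 + 1.282·0.4984]² / 0.0025
  = [1.4613]² / 0.0025
  = 854.14
Design effect: 1.45 × 854.14 = 1238.50.
Round up → n = 1239.

n = 1239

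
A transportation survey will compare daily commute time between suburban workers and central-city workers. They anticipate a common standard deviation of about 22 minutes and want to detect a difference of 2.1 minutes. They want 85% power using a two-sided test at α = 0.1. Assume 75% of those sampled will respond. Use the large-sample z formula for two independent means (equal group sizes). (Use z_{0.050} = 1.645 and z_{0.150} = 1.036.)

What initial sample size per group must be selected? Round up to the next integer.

n = (z_{α/2} + z_β)² · (σ₁² + σ₂²) / δ²
  = (1.645 + 1.036)² · (2·22² = 968) / 2.1²
  = 7.1878 · 968 / 4.41
  = 1577.72
Adjust for 75% response: 1577.72 / 0.75 = 2103.63.
Round up → n = 2104 per group.

n = 2104 per group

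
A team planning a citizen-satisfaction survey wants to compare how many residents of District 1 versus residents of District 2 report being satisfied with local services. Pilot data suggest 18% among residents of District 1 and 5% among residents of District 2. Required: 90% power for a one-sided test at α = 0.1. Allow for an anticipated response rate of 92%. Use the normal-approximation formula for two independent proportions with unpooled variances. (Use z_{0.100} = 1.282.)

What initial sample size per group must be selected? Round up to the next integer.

n = 83 per group

n = (z_α + z_β)² · [p₁(1−p₁) + p₂(1−p₂)] / (p₁ − p₂)²
  = (1.282 + 1.282)² · (0.18·0.82 + 0.05·0.95) / (0.13)²
  = (2.564)² · (0.1476 + 0.0475) / 0.0169
  = 6.5741 · 0.1951 / 0.0169
  = 75.89
Adjust for 92% response: 75.89 / 0.92 = 82.49.
Round up → n = 83 per group.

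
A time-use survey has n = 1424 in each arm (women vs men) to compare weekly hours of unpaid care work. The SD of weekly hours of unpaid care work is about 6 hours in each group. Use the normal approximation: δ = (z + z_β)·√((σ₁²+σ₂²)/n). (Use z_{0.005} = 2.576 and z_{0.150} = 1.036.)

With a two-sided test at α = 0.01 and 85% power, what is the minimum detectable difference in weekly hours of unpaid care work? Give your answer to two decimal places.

δ = (z_{α/2} + z_β) · √((σ₁²+σ₂²)/n)
  = (2.576 + 1.036) · √(72/1424)
  = 3.612 · √0.05056
  = 3.612 · 0.2249
  = 0.8122

Minimum detectable difference ≈ 0.81 hours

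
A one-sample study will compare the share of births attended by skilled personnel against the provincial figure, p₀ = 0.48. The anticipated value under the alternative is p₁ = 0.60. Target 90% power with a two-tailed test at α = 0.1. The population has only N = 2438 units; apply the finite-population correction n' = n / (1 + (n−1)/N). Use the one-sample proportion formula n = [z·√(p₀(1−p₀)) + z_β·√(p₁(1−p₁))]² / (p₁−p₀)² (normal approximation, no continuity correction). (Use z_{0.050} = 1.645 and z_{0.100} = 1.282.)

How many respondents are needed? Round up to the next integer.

n = 138

n = [z_{α/2}·√(p₀q₀) + z_β·√(p₁q₁)]² / (p₁ − p₀)²
  = [1.645·√(0.48·0.52) + 1.282·√(0.60·0.40)]² / (0.12)²
  = [1.645·0.4996 + 1.282·0.4899]² / 0.0144
  = [1.4499]² / 0.0144
  = 145.98
Finite-population correction (N = 2438): 145.98 / (1 + (145.98 − 1)/2438) = 137.79.
Round up → n = 138.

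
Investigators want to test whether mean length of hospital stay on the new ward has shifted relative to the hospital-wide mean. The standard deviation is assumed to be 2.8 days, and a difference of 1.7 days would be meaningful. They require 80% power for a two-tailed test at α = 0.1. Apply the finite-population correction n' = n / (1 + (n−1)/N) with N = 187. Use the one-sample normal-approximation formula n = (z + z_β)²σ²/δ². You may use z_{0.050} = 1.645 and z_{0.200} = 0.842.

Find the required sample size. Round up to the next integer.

n = (z_{α/2} + z_β)² · σ² / δ²
  = (1.645 + 0.842)² · 2.8² / 1.7²
  = 6.1852 · 7.84 / 2.89
  = 16.78
Finite-population correction (N = 187): 16.78 / (1 + (16.78 − 1)/187) = 15.47.
Round up → n = 16.

n = 16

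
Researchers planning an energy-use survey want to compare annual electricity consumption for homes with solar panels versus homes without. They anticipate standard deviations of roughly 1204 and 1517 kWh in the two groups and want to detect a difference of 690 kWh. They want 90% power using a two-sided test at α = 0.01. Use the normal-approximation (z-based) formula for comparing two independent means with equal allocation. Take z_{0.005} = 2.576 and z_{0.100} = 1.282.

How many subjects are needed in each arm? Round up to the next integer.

n = (z_{α/2} + z_β)² · (σ₁² + σ₂²) / δ²
  = (2.576 + 1.282)² · (1204² + 1517² = 3750905) / 690²
  = 14.8842 · 3750905 / 476100
  = 117.26
Round up → n = 118 per group.

n = 118 per group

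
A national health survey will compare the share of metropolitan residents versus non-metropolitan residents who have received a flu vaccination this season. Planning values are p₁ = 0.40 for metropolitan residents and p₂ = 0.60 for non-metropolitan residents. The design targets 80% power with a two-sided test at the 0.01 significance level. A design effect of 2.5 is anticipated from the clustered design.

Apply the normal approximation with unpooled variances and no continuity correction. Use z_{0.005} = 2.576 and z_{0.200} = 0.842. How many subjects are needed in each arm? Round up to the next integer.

n = (z_{α/2} + z_β)² · [p₁(1−p₁) + p₂(1−p₂)] / (p₁ − p₂)²
  = (2.576 + 0.842)² · (0.40·0.60 + 0.60·0.40) / (-0.20)²
  = (3.418)² · (0.2400 + 0.2400) / 0.0400
  = 11.6827 · 0.4800 / 0.0400
  = 140.19
Design effect: 2.5 × 140.19 = 350.48.
Round up → n = 351 per group.

n = 351 per group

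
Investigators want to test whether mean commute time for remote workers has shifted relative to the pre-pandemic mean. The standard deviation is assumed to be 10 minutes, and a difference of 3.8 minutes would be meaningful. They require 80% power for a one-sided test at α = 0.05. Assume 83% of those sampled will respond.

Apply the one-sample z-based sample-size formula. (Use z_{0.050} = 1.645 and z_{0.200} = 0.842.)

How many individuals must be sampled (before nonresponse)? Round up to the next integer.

n = (z_α + z_β)² · σ² / δ²
  = (1.645 + 0.842)² · 10² / 3.8²
  = 6.1852 · 100 / 14.44
  = 42.83
Adjust for 83% response: 42.83 / 0.83 = 51.61.
Round up → n = 52.

n = 52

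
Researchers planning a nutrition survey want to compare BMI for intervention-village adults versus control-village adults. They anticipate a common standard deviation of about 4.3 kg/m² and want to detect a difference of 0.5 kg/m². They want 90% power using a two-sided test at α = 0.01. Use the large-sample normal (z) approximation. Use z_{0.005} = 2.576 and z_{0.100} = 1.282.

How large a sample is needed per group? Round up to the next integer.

n = (z_{α/2} + z_β)² · (σ₁² + σ₂²) / δ²
  = (2.576 + 1.282)² · (2·4.3² = 36.98) / 0.5²
  = 14.8842 · 36.98 / 0.25
  = 2201.67
Round up → n = 2202 per group.

n = 2202 per group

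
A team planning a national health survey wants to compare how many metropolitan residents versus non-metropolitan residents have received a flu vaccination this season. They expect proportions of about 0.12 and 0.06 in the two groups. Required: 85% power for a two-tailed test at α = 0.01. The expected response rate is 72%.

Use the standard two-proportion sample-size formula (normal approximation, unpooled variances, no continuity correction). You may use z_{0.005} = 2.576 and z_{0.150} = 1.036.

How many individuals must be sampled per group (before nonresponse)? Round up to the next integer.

n = 816 per group

n = (z_{α/2} + z_β)² · [p₁(1−p₁) + p₂(1−p₂)] / (p₁ − p₂)²
  = (2.576 + 1.036)² · (0.12·0.88 + 0.06·0.94) / (0.06)²
  = (3.612)² · (0.1056 + 0.0564) / 0.0036
  = 13.0465 · 0.1620 / 0.0036
  = 587.09
Adjust for 72% response: 587.09 / 0.72 = 815.41.
Round up → n = 816 per group.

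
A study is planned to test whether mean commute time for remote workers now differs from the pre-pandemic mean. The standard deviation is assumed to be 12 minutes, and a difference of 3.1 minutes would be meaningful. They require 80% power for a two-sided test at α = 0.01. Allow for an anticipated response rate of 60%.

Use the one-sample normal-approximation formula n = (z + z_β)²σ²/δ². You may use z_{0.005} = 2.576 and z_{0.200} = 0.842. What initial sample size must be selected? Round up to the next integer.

n = 292

n = (z_{α/2} + z_β)² · σ² / δ²
  = (2.576 + 0.842)² · 12² / 3.1²
  = 11.6827 · 144 / 9.61
  = 175.06
Adjust for 60% response: 175.06 / 0.60 = 291.76.
Round up → n = 292.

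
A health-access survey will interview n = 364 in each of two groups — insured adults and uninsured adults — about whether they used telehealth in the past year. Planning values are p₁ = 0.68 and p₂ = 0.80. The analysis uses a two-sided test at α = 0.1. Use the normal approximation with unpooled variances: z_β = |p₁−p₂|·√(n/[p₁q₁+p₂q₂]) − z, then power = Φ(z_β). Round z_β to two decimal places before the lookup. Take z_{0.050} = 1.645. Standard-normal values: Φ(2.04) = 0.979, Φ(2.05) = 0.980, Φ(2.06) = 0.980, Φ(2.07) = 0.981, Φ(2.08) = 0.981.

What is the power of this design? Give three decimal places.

z_β = |p₁−p₂|·√(n/[p₁q₁+p₂q₂]) − z_{α/2}
    = 0.12 · √(364/0.3776) − 1.645
    = 0.12 · 31.0481 − 1.645
    = 3.7258 − 1.645 = 2.0808 → 2.08
Power = Φ(2.08) = 0.981.

Power ≈ 0.981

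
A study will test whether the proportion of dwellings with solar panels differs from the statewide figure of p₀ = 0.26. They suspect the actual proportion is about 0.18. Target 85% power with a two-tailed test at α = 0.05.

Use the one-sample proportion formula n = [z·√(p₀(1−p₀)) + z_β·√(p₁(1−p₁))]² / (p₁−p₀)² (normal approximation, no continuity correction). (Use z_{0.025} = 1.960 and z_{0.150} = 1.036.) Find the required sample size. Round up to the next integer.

n = 248

n = [z_{α/2}·√(p₀q₀) + z_β·√(p₁q₁)]² / (p₁ − p₀)²
  = [1.960·√(0.26·0.74) + 1.036·√(0.18·0.82)]² / (-0.08)²
  = [1.960·0.4386 + 1.036·0.3842]² / 0.0064
  = [1.2577]² / 0.0064
  = 247.17
Round up → n = 248.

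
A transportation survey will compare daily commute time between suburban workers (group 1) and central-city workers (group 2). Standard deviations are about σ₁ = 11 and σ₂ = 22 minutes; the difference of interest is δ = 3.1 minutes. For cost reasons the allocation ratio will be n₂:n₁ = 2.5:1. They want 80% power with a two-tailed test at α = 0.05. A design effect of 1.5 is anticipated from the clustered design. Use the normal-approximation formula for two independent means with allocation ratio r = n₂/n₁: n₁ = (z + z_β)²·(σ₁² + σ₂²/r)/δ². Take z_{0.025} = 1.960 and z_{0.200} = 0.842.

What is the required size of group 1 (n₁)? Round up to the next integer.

n₁ = 386

n₁ = (z_{α/2} + z_β)² · (σ₁² + σ₂²/r) / δ²
   = (1.960 + 0.842)² · (11² + 22²/2.5) / 3.1²
   = 7.8512 · (121 + 193.6) / 9.61
   = 7.8512 · 314.6 / 9.61
   = 257.02
Design effect: 1.5 × 257.02 = 385.53.
Round up → n₁ = 386; n₂ = r·n₁ = 2.5 × 386 = 965.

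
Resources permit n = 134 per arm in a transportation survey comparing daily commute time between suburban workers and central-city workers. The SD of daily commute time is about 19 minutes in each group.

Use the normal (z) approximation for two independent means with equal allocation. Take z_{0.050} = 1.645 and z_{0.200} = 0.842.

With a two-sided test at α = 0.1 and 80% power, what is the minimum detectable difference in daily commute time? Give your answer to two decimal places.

Minimum detectable difference ≈ 5.77 minutes

δ = (z_{α/2} + z_β) · √((σ₁²+σ₂²)/n)
  = (1.645 + 0.842) · √(722/134)
  = 2.487 · √5.3881
  = 2.487 · 2.3212
  = 5.7729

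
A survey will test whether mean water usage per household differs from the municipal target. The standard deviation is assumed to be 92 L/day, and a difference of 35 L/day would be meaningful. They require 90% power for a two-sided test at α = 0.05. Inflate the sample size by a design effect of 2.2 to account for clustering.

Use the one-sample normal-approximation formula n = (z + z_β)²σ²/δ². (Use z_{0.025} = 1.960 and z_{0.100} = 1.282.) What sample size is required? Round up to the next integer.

n = 160

n = (z_{α/2} + z_β)² · σ² / δ²
  = (1.960 + 1.282)² · 92² / 35²
  = 10.5106 · 8464 / 1225
  = 72.62
Design effect: 2.2 × 72.62 = 159.77.
Round up → n = 160.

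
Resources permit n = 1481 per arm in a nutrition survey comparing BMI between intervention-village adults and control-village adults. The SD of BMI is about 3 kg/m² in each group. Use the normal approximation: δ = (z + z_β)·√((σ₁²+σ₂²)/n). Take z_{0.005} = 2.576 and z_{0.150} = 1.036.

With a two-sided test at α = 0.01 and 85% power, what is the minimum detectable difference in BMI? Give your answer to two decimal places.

Minimum detectable difference ≈ 0.40 kg/m²

δ = (z_{α/2} + z_β) · √((σ₁²+σ₂²)/n)
  = (2.576 + 1.036) · √(18/1481)
  = 3.612 · √0.01215
  = 3.612 · 0.1102
  = 0.3982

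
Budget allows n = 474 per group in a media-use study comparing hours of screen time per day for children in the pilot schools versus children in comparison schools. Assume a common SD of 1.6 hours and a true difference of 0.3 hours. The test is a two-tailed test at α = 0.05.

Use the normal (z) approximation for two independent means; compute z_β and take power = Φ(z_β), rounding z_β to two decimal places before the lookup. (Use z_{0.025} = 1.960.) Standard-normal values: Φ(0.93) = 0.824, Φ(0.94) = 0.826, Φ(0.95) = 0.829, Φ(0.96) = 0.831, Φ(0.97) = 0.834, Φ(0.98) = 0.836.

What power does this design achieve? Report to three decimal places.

z_β = δ·√(n/(σ₁²+σ₂²)) − z_{α/2}
    = 0.3 · √(474/5.12) − 1.960
    = 0.3 · 9.62175 − 1.960
    = 2.8865 − 1.960 = 0.9265 → 0.93
Power = Φ(0.93) = 0.824.

Power ≈ 0.824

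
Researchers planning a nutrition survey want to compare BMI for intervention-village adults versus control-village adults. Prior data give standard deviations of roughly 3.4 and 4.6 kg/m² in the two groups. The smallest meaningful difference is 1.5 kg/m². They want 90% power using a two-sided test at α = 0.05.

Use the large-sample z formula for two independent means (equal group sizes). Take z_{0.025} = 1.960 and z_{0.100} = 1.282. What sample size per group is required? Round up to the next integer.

n = (z_{α/2} + z_β)² · (σ₁² + σ₂²) / δ²
  = (1.960 + 1.282)² · (3.4² + 4.6² = 32.72) / 1.5²
  = 10.5106 · 32.72 / 2.25
  = 152.85
Round up → n = 153 per group.

n = 153 per group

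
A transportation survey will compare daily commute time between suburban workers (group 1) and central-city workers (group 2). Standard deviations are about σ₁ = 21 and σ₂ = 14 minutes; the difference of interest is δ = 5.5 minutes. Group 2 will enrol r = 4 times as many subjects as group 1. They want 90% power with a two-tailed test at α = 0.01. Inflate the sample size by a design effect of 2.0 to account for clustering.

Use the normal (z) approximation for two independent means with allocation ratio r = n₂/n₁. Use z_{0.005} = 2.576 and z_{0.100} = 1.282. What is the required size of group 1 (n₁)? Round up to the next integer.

n₁ = 483

n₁ = (z_{α/2} + z_β)² · (σ₁² + σ₂²/r) / δ²
   = (2.576 + 1.282)² · (21² + 14²/4) / 5.5²
   = 14.8842 · (441 + 49) / 30.25
   = 14.8842 · 490 / 30.25
   = 241.10
Design effect: 2.0 × 241.10 = 482.20.
Round up → n₁ = 483; n₂ = r·n₁ = 4 × 483 = 1932.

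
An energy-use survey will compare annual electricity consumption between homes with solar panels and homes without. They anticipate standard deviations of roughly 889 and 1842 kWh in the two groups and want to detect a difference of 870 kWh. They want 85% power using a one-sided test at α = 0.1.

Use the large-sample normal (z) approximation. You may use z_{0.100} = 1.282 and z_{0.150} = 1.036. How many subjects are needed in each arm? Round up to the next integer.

n = (z_α + z_β)² · (σ₁² + σ₂²) / δ²
  = (1.282 + 1.036)² · (889² + 1842² = 4183285) / 870²
  = 5.3731 · 4183285 / 756900
  = 29.70
Round up → n = 30 per group.

n = 30 per group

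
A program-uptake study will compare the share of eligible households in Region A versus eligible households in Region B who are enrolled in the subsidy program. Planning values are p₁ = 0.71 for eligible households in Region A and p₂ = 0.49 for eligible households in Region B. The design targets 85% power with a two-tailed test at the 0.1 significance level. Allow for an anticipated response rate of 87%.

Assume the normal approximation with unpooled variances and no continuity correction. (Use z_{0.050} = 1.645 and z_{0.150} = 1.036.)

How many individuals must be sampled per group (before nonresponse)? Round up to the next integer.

n = 78 per group

n = (z_{α/2} + z_β)² · [p₁(1−p₁) + p₂(1−p₂)] / (p₁ − p₂)²
  = (1.645 + 1.036)² · (0.71·0.29 + 0.49·0.51) / (0.22)²
  = (2.681)² · (0.2059 + 0.2499) / 0.0484
  = 7.1878 · 0.4558 / 0.0484
  = 67.69
Adjust for 87% response: 67.69 / 0.87 = 77.80.
Round up → n = 78 per group.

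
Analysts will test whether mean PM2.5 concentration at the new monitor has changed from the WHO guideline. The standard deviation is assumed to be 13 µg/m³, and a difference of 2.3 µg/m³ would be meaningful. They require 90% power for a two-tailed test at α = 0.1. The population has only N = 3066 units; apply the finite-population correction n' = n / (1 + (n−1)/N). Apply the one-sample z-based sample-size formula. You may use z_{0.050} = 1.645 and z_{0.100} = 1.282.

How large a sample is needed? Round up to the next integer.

n = (z_{α/2} + z_β)² · σ² / δ²
  = (1.645 + 1.282)² · 13² / 2.3²
  = 8.5673 · 169 / 5.29
  = 273.70
Finite-population correction (N = 3066): 273.70 / (1 + (273.70 − 1)/3066) = 251.35.
Round up → n = 252.

n = 252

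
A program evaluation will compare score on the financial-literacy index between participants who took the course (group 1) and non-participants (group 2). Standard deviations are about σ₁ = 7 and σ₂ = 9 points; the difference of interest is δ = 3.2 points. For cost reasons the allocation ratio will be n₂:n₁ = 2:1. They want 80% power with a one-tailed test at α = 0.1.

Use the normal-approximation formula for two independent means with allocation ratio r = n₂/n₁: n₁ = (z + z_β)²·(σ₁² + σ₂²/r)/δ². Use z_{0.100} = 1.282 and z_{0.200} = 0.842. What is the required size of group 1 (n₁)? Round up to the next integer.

n₁ = (z_α + z_β)² · (σ₁² + σ₂²/r) / δ²
   = (1.282 + 0.842)² · (7² + 9²/2) / 3.2²
   = 4.5114 · (49 + 40.5) / 10.24
   = 4.5114 · 89.5 / 10.24
   = 39.43
Round up → n₁ = 40; n₂ = r·n₁ = 2 × 40 = 80.

n₁ = 40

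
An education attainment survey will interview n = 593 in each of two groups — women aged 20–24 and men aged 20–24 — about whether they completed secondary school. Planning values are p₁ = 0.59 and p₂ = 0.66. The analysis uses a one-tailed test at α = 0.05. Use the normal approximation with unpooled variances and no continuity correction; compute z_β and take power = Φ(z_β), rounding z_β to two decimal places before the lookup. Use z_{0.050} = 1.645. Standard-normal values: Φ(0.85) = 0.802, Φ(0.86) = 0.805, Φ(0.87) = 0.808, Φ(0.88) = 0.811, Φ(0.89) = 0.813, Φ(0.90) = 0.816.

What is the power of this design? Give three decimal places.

Power ≈ 0.802

z_β = |p₁−p₂|·√(n/[p₁q₁+p₂q₂]) − z_α
    = 0.07 · √(593/0.4663) − 1.645
    = 0.07 · 35.6611 − 1.645
    = 2.4963 − 1.645 = 0.8513 → 0.85
Power = Φ(0.85) = 0.802.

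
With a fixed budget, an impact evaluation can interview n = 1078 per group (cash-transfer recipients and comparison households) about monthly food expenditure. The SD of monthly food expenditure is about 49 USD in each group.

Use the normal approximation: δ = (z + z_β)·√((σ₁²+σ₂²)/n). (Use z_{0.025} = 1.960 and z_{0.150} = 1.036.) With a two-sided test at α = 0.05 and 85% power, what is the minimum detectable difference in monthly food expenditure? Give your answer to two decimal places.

δ = (z_{α/2} + z_β) · √((σ₁²+σ₂²)/n)
  = (1.960 + 1.036) · √(4802/1078)
  = 2.996 · √4.4545
  = 2.996 · 2.1106
  = 6.3233

Minimum detectable difference ≈ 6.32 USD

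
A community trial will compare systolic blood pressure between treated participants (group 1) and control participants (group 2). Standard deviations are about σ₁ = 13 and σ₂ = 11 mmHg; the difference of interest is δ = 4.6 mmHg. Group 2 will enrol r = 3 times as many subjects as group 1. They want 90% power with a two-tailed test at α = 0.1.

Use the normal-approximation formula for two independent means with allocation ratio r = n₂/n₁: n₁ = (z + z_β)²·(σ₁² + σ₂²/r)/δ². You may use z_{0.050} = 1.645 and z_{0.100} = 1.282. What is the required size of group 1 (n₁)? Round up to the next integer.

n₁ = (z_{α/2} + z_β)² · (σ₁² + σ₂²/r) / δ²
   = (1.645 + 1.282)² · (13² + 11²/3) / 4.6²
   = 8.5673 · (169 + 40.3333) / 21.16
   = 8.5673 · 209.3333 / 21.16
   = 84.76
Round up → n₁ = 85; n₂ = r·n₁ = 3 × 85 = 255.

n₁ = 85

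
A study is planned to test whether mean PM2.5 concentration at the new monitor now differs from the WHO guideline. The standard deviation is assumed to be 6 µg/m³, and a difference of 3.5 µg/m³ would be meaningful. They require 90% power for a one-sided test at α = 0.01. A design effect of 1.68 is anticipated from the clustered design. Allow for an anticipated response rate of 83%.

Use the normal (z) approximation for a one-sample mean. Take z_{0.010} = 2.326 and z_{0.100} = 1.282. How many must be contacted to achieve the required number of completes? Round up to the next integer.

n = (z_α + z_β)² · σ² / δ²
  = (2.326 + 1.282)² · 6² / 3.5²
  = 13.0177 · 36 / 12.25
  = 38.26
Design effect: 1.68 × 38.26 = 64.27.
Adjust for 83% response: 64.27 / 0.83 = 77.43.
Round up → n = 78.

n = 78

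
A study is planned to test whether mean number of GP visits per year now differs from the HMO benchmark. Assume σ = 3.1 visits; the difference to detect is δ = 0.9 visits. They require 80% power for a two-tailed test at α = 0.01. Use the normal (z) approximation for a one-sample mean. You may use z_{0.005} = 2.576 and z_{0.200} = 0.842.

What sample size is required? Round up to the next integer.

n = (z_{α/2} + z_β)² · σ² / δ²
  = (2.576 + 0.842)² · 3.1² / 0.9²
  = 11.6827 · 9.61 / 0.81
  = 138.61
Round up → n = 139.

n = 139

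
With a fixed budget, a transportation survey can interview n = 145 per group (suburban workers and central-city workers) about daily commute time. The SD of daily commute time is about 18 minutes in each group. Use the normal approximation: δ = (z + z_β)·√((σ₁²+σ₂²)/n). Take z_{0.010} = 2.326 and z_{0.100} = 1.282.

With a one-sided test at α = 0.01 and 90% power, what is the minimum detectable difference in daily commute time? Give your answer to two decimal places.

δ = (z_α + z_β) · √((σ₁²+σ₂²)/n)
  = (2.326 + 1.282) · √(648/145)
  = 3.608 · √4.469
  = 3.608 · 2.1140
  = 7.6273

Minimum detectable difference ≈ 7.63 minutes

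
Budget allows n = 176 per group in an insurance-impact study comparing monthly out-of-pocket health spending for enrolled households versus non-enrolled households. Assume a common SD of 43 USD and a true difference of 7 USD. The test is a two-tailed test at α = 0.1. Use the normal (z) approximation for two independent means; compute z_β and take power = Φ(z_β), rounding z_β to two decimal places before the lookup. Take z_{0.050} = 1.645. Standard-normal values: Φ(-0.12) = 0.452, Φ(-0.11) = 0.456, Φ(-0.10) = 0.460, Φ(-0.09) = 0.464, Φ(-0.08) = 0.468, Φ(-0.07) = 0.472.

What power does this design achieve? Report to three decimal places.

Power ≈ 0.452

z_β = δ·√(n/(σ₁²+σ₂²)) − z_{α/2}
    = 7 · √(176/3698) − 1.645
    = 7 · 0.21816 − 1.645
    = 1.5271 − 1.645 = -0.1179 → -0.12
Power = Φ(-0.12) = 0.452.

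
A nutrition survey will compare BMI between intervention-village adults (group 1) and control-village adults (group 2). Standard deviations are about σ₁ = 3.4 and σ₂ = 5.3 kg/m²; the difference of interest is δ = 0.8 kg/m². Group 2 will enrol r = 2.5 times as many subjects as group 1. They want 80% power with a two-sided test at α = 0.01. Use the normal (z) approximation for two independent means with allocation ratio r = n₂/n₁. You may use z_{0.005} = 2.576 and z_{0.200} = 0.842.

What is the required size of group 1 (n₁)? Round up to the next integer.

n₁ = 417

n₁ = (z_{α/2} + z_β)² · (σ₁² + σ₂²/r) / δ²
   = (2.576 + 0.842)² · (3.4² + 5.3²/2.5) / 0.8²
   = 11.6827 · (11.56 + 11.236) / 0.64
   = 11.6827 · 22.796 / 0.64
   = 416.12
Round up → n₁ = 417; n₂ = r·n₁ = 2.5 × 417 = 1043.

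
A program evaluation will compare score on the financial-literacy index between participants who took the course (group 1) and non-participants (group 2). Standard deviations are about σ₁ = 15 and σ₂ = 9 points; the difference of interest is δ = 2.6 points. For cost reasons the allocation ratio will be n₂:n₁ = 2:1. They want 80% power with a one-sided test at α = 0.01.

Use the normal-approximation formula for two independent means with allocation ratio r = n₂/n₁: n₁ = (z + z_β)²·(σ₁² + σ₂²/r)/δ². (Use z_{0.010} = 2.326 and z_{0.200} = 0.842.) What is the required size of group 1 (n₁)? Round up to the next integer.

n₁ = 395

n₁ = (z_α + z_β)² · (σ₁² + σ₂²/r) / δ²
   = (2.326 + 0.842)² · (15² + 9²/2) / 2.6²
   = 10.0362 · (225 + 40.5) / 6.76
   = 10.0362 · 265.5 / 6.76
   = 394.17
Round up → n₁ = 395; n₂ = r·n₁ = 2 × 395 = 790.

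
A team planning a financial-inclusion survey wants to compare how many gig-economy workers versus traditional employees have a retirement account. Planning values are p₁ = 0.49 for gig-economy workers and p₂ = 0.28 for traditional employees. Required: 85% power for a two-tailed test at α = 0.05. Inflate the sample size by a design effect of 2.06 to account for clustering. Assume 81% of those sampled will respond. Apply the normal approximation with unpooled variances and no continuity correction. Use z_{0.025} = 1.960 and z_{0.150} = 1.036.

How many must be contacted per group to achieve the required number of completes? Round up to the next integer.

n = 234 per group

n = (z_{α/2} + z_β)² · [p₁(1−p₁) + p₂(1−p₂)] / (p₁ − p₂)²
  = (1.960 + 1.036)² · (0.49·0.51 + 0.28·0.72) / (0.21)²
  = (2.996)² · (0.2499 + 0.2016) / 0.0441
  = 8.9760 · 0.4515 / 0.0441
  = 91.90
Design effect: 2.06 × 91.90 = 189.31.
Adjust for 81% response: 189.31 / 0.81 = 233.71.
Round up → n = 234 per group.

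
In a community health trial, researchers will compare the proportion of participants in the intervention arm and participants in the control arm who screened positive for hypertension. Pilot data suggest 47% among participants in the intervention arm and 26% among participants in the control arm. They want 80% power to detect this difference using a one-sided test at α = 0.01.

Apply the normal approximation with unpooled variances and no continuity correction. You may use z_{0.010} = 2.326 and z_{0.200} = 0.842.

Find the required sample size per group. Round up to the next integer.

n = (z_α + z_β)² · [p₁(1−p₁) + p₂(1−p₂)] / (p₁ − p₂)²
  = (2.326 + 0.842)² · (0.47·0.53 + 0.26·0.74) / (0.21)²
  = (3.168)² · (0.2491 + 0.1924) / 0.0441
  = 10.0362 · 0.4415 / 0.0441
  = 100.48
Round up → n = 101 per group.

n = 101 per group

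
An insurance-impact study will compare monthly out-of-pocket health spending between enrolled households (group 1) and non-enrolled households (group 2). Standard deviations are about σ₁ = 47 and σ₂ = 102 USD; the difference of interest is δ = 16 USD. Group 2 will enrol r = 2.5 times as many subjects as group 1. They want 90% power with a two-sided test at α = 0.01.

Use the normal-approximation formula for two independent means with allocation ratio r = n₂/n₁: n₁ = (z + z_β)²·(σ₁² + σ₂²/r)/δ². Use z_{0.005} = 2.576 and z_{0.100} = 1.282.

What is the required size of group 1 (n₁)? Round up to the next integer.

n₁ = (z_{α/2} + z_β)² · (σ₁² + σ₂²/r) / δ²
   = (2.576 + 1.282)² · (47² + 102²/2.5) / 16²
   = 14.8842 · (2209 + 4161.6) / 256
   = 14.8842 · 6370.6 / 256
   = 370.39
Round up → n₁ = 371; n₂ = r·n₁ = 2.5 × 371 = 928.

n₁ = 371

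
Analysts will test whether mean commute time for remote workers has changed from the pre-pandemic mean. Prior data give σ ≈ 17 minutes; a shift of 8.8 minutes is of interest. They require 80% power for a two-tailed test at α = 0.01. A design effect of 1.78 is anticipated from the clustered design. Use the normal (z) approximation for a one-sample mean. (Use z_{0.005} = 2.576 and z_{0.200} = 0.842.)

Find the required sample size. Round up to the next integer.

n = 78

n = (z_{α/2} + z_β)² · σ² / δ²
  = (2.576 + 0.842)² · 17² / 8.8²
  = 11.6827 · 289 / 77.44
  = 43.60
Design effect: 1.78 × 43.60 = 77.61.
Round up → n = 78.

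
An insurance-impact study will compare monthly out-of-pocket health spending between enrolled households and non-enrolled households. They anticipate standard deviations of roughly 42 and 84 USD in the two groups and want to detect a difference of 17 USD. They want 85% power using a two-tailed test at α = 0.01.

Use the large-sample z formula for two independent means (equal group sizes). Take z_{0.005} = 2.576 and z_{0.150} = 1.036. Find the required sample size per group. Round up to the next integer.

n = (z_{α/2} + z_β)² · (σ₁² + σ₂²) / δ²
  = (2.576 + 1.036)² · (42² + 84² = 8820) / 17²
  = 13.0465 · 8820 / 289
  = 398.17
Round up → n = 399 per group.

n = 399 per group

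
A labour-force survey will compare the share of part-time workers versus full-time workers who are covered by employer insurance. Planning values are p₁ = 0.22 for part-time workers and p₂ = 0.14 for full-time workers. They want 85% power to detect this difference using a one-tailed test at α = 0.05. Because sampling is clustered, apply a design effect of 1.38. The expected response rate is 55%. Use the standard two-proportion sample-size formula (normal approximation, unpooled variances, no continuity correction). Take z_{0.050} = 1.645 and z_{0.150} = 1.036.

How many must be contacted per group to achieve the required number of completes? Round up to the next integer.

n = 823 per group

n = (z_α + z_β)² · [p₁(1−p₁) + p₂(1−p₂)] / (p₁ − p₂)²
  = (1.645 + 1.036)² · (0.22·0.78 + 0.14·0.86) / (0.08)²
  = (2.681)² · (0.1716 + 0.1204) / 0.0064
  = 7.1878 · 0.2920 / 0.0064
  = 327.94
Design effect: 1.38 × 327.94 = 452.56.
Adjust for 55% response: 452.56 / 0.55 = 822.84.
Round up → n = 823 per group.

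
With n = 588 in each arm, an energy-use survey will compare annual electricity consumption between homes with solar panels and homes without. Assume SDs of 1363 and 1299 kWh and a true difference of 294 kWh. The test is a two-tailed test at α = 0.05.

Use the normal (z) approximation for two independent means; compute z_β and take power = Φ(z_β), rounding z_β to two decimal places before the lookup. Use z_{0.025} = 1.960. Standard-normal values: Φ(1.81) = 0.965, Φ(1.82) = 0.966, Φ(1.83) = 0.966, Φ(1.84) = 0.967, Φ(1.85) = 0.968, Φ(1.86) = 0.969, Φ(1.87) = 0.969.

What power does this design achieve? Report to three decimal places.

Power ≈ 0.966

z_β = δ·√(n/(σ₁²+σ₂²)) − z_{α/2}
    = 294 · √(588/3545170) − 1.960
    = 294 · 0.01288 − 1.960
    = 3.7863 − 1.960 = 1.8263 → 1.83
Power = Φ(1.83) = 0.966.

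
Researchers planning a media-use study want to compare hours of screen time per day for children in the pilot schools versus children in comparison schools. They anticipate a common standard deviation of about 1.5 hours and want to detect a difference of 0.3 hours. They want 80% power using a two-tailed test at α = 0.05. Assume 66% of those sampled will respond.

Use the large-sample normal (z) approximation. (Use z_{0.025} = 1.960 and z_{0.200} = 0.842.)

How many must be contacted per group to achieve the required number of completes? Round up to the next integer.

n = 595 per group

n = (z_{α/2} + z_β)² · (σ₁² + σ₂²) / δ²
  = (1.960 + 0.842)² · (2·1.5² = 4.5) / 0.3²
  = 7.8512 · 4.5 / 0.09
  = 392.56
Adjust for 66% response: 392.56 / 0.66 = 594.79.
Round up → n = 595 per group.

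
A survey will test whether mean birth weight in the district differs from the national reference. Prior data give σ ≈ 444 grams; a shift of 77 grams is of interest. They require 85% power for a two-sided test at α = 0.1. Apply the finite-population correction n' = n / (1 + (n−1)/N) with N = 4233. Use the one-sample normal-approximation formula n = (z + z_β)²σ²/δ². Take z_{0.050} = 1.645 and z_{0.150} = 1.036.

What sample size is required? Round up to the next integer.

n = 227

n = (z_{α/2} + z_β)² · σ² / δ²
  = (1.645 + 1.036)² · 444² / 77²
  = 7.1878 · 197136 / 5929
  = 238.99
Finite-population correction (N = 4233): 238.99 / (1 + (238.99 − 1)/4233) = 226.27.
Round up → n = 227.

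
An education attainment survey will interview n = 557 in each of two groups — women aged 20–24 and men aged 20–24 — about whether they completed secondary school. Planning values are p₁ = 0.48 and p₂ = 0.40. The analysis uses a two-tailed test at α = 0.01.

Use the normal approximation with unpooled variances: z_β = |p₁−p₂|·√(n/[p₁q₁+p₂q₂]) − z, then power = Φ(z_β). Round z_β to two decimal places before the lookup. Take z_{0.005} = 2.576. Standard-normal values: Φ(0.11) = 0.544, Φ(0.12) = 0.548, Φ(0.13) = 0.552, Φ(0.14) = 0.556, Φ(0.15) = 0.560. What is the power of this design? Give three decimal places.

z_β = |p₁−p₂|·√(n/[p₁q₁+p₂q₂]) − z_{α/2}
    = 0.08 · √(557/0.4896) − 2.576
    = 0.08 · 33.7293 − 2.576
    = 2.6983 − 2.576 = 0.1223 → 0.12
Power = Φ(0.12) = 0.548.

Power ≈ 0.548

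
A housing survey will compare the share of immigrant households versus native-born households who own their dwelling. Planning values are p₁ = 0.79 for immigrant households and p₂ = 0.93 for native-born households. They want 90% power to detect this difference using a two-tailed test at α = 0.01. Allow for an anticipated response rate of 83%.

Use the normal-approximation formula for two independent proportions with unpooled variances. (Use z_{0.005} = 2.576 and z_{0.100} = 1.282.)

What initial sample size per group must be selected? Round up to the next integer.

n = (z_{α/2} + z_β)² · [p₁(1−p₁) + p₂(1−p₂)] / (p₁ − p₂)²
  = (2.576 + 1.282)² · (0.79·0.21 + 0.93·0.07) / (-0.14)²
  = (3.858)² · (0.1659 + 0.0651) / 0.0196
  = 14.8842 · 0.2310 / 0.0196
  = 175.42
Adjust for 83% response: 175.42 / 0.83 = 211.35.
Round up → n = 212 per group.

n = 212 per group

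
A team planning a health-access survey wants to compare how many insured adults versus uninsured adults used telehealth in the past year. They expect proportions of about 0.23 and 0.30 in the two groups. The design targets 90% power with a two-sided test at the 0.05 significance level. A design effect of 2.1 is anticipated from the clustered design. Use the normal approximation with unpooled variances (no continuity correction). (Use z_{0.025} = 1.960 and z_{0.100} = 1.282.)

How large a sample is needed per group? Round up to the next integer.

n = (z_{α/2} + z_β)² · [p₁(1−p₁) + p₂(1−p₂)] / (p₁ − p₂)²
  = (1.960 + 1.282)² · (0.23·0.77 + 0.30·0.70) / (-0.07)²
  = (3.242)² · (0.1771 + 0.2100) / 0.0049
  = 10.5106 · 0.3871 / 0.0049
  = 830.33
Design effect: 2.1 × 830.33 = 1743.70.
Round up → n = 1744 per group.

n = 1744 per group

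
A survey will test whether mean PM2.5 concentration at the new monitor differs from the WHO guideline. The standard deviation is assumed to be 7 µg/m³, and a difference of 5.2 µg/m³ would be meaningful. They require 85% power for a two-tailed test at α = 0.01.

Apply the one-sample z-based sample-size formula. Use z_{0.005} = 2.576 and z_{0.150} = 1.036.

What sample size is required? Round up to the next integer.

n = (z_{α/2} + z_β)² · σ² / δ²
  = (2.576 + 1.036)² · 7² / 5.2²
  = 13.0465 · 49 / 27.04
  = 23.64
Round up → n = 24.

n = 24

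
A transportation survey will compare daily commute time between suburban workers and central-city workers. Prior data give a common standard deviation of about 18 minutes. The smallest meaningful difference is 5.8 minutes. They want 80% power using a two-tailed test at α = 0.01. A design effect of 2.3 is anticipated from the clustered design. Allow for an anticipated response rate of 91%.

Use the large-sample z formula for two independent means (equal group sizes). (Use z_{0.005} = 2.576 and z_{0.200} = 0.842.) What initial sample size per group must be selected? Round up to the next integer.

n = 569 per group

n = (z_{α/2} + z_β)² · (σ₁² + σ₂²) / δ²
  = (2.576 + 0.842)² · (2·18² = 648) / 5.8²
  = 11.6827 · 648 / 33.64
  = 225.04
Design effect: 2.3 × 225.04 = 517.60.
Adjust for 91% response: 517.60 / 0.91 = 568.79.
Round up → n = 569 per group.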